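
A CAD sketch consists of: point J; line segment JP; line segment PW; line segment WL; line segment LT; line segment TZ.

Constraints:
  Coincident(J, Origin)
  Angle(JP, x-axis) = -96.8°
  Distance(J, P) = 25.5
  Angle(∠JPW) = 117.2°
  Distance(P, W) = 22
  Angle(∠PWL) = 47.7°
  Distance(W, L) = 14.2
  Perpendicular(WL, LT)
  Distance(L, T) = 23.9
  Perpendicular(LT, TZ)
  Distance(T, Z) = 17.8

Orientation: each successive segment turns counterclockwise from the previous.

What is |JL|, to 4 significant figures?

27.00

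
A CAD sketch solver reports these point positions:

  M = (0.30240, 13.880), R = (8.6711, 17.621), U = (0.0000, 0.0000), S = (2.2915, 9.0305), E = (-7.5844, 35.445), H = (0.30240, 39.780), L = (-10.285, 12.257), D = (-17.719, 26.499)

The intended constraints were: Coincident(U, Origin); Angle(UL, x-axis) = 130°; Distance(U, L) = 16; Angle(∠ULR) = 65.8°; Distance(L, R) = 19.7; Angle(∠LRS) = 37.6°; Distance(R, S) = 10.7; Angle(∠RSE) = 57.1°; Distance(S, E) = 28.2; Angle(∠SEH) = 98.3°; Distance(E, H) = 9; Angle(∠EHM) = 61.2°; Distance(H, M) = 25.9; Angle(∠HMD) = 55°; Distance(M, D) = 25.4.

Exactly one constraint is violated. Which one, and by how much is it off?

Distance(M, D) = 25.4 — off by 3.40.

U = (0.00, 0.00) ✓; UL at 130.0° ✓; |UL| = 16.00 ✓; ∠ULR = 65.80° ✓; |LR| = 19.70 ✓; ∠LRS = 37.60° ✓; |RS| = 10.70 ✓; ∠RSE = 57.10° ✓; |SE| = 28.20 ✓; ∠SEH = 98.30° ✓; |EH| = 9.000 ✓; ∠EHM = 61.20° ✓; |HM| = 25.90 ✓; ∠HMD = 55.00° ✓; |MD| = 22.00 ✗.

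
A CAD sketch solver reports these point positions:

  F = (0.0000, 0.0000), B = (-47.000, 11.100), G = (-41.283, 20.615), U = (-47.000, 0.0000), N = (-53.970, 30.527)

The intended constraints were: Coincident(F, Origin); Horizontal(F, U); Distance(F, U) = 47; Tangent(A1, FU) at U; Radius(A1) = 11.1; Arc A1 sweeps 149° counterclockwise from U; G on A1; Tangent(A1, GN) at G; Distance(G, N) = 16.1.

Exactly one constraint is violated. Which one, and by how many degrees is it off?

Tangent(A1, GN) at G — off by 7.00°.

F = (0.00, 0.00) ✓; F.y = 0.00, U.y = 0.00 ✓; |FU| = 47.00 ✓; ∠(BU, UF) = 90.00° ✓; |BU| = 11.10 ✓; bearing(B→G) − bearing(B→U) = 149.0° ✓; |BG| = 11.10 ✓; ∠(BG, GN) = 97.00° ✗; |GN| = 16.10 ✓.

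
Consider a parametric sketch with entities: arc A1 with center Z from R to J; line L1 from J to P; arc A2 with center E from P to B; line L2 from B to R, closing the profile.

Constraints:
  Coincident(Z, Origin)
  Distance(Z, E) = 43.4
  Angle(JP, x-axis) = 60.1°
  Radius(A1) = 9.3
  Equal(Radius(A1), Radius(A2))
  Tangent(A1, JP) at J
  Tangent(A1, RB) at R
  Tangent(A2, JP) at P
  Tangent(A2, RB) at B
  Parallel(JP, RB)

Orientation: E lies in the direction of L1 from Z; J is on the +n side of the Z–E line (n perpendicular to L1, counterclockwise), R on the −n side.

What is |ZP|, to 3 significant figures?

44.4

The slot axis is L1's direction at 60.1°, so u = (cos 60.1°, sin 60.1°) = (0.498, 0.867) and n = (−sin 60.1°, cos 60.1°) = (-0.867, 0.498). Z is at the origin and E lies 43.4 along u from Z, so E = 43.4·u = (21.6, 37.6). Tangency of A1 to both parallel lines with radius 9.3 puts J and R at Z ± 9.3·n: J = (-8.06, 4.64), R = (8.06, -4.64). Equal radii place P and B the same way about E: P = E + 9.3·n = (13.6, 42.3), B = E − 9.3·n = (29.7, 33.0). Then |ZP| = |P − Z| = 44.4.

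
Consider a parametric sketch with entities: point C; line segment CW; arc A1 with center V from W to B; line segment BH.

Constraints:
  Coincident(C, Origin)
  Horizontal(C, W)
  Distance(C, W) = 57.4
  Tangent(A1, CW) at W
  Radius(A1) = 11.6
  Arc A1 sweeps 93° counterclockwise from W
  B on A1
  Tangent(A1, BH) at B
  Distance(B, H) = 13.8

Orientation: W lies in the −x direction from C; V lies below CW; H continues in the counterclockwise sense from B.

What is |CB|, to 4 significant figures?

70.06

Tangency of A1 to CW means the radius VW is perpendicular to CW, so V = W + (0, -11.6) = (-57.40, -11.60). On A1, W sits at bearing 90° from V; a 93° counterclockwise sweep puts B at bearing 183°, so B = V + 11.6·(cos 183°, sin 183°) = (-68.98, -12.21). Then |CB| = |B − C| = 70.06.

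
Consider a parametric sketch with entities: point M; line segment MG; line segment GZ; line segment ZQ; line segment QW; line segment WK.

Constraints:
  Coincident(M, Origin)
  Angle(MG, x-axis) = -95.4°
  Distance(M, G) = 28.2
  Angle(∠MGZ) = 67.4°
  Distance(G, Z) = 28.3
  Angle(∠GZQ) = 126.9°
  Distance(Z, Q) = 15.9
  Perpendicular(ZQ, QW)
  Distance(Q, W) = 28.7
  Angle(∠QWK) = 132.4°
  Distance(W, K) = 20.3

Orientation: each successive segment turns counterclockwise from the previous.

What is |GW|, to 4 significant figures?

33.45

M is at the origin; MG runs at -95.4° with length 28.2, so G = (-2.654, -28.07). ∠MGZ = 67.4° gives GZ at 17.20° from the x-axis; with |GZ| = 28.3, Z = (24.38, -19.71). ∠GZQ = 126.9° gives ZQ at 70.30° from the x-axis; with |ZQ| = 15.9, Q = (29.74, -4.737). ZQ ⟂ QW, so QW runs at 160.3°; with |QW| = 28.7, W = (2.720, 4.938). Then |GW| = |W − G| = 33.45.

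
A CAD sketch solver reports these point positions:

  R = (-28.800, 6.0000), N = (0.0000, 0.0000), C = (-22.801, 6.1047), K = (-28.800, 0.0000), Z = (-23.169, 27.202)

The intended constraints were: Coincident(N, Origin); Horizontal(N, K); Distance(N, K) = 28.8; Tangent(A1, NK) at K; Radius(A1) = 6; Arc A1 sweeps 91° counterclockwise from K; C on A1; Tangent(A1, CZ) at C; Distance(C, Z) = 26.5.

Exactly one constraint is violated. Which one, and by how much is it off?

Distance(C, Z) = 26.5 — off by 5.40.

N = (0.00, 0.00) ✓; N.y = 0.00, K.y = 0.00 ✓; |NK| = 28.80 ✓; ∠(RK, KN) = 90.00° ✓; |RK| = 6.000 ✓; bearing(R→C) − bearing(R→K) = 91.00° ✓; |RC| = 6.000 ✓; ∠(RC, CZ) = 90.00° ✓; |CZ| = 21.10 ✗.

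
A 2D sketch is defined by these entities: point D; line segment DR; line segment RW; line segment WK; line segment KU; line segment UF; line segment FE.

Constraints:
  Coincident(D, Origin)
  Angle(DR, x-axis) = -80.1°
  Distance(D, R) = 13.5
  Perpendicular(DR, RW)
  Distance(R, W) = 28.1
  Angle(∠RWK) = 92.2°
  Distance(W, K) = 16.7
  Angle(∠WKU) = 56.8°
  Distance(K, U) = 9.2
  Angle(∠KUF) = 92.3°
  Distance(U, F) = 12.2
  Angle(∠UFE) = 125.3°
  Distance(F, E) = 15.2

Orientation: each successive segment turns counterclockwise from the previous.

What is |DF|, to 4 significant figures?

29.39

D is at the origin; DR runs at -80.1° with length 13.5, so R = (2.321, -13.30). DR is perpendicular to RW, so RW runs at 9.900°; with |RW| = 28.1, W = (30.00, -8.468). ∠RWK = 92.2° gives WK at 97.70° from the x-axis; with |WK| = 16.7, K = (27.77, 8.082). ∠WKU = 56.8° gives KU at -139.1° from the x-axis; with |KU| = 9.2, U = (20.81, 2.058). ∠KUF = 92.3° gives UF at -51.40° from the x-axis; with |UF| = 12.2, F = (28.42, -7.477). Then |DF| = |F − D| = 29.39.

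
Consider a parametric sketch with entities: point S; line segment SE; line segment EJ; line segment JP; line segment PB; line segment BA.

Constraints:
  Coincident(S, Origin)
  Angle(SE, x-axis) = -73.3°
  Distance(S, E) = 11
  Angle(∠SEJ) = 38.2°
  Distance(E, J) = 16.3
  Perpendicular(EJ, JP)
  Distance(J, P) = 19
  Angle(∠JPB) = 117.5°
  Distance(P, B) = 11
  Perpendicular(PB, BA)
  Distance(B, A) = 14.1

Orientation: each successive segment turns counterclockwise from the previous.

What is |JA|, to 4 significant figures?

19.96

S is at the origin; SE runs at -73.3° with length 11.0, so E = (3.161, -10.54). ∠SEJ = 38.2° gives EJ at 68.50° from the x-axis; with |EJ| = 16.3, J = (9.135, 4.630). The perpendicularity gives JP at right angles to EJ, so JP runs at 158.5°; with |JP| = 19.0, P = (-8.543, 11.59). ∠JPB = 117.5° gives PB at -139.0° from the x-axis; with |PB| = 11.0, B = (-16.84, 4.377). PB is perpendicular to BA, so BA runs at -49.00°; with |BA| = 14.1, A = (-7.594, -6.265). Then |JA| = |A − J| = 19.96.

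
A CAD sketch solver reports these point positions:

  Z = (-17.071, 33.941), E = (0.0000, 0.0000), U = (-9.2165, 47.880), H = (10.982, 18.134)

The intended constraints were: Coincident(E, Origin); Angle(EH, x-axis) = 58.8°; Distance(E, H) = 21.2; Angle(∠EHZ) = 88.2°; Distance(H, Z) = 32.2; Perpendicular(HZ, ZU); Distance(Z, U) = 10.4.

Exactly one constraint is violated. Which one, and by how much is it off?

Distance(Z, U) = 10.4 — off by 5.60.

E = (0.00, 0.00) ✓; EH at 58.80° ✓; |EH| = 21.20 ✓; ∠EHZ = 88.20° ✓; |HZ| = 32.20 ✓; ∠(HZ, ZU) = 90.00° ✓; |ZU| = 16.00 ✗.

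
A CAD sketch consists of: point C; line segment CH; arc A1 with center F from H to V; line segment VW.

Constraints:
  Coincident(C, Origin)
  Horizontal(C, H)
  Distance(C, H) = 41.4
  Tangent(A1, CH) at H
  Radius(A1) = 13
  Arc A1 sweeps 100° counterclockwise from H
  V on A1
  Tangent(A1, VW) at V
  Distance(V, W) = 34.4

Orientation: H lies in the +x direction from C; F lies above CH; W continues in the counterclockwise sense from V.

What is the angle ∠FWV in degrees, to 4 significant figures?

20.70°

On A1, H sits at bearing -90° from F; a 100° counterclockwise sweep puts V at bearing 10°, so V = F + 13.0·(cos 10°, sin 10°) = (54.20, 15.26). Since A1 is tangent to VW there, FV ⟂ VW, so VW runs along (−sin 10°, cos 10°); with |VW| = 34.4, W = (48.23, 49.13). Then cos ∠FWV = WF·WV / (|WF||WV|), giving 20.70°.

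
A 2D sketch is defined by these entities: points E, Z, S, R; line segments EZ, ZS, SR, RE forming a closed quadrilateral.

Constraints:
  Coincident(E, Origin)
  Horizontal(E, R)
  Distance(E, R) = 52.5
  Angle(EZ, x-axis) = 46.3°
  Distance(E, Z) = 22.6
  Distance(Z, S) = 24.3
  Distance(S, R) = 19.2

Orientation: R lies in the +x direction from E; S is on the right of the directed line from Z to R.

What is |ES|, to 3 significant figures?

33.3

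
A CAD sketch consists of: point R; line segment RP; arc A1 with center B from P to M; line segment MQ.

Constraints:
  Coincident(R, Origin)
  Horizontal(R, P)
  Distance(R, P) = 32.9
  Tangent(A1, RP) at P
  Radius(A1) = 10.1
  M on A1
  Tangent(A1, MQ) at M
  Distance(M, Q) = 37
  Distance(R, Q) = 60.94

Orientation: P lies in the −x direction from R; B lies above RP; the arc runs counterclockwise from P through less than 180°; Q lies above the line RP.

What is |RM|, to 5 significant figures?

27.302

Checks: |BM| = 10.10 ✓; ∠(BM, MQ) = 90.00° ✓; |MQ| = 37.00 ✓; |RQ| = 60.94 ✓.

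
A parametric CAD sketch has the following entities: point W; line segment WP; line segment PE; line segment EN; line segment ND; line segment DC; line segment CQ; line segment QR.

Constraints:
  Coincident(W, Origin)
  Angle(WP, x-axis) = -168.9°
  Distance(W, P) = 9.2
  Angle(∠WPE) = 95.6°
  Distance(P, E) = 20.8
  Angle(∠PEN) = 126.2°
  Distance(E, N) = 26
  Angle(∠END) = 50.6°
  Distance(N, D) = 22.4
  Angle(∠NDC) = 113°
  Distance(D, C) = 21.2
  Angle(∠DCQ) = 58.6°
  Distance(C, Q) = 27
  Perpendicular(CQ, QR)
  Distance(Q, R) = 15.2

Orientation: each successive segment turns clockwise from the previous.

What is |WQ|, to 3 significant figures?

34.2

W is at the origin; WP runs at -168.9° with length 9.2, so P = (-9.03, -1.77). ∠WPE = 95.6° gives PE at 107° from the x-axis; with |PE| = 20.8, E = (-15.0, 18.2). ∠PEN = 126.2° gives EN at 52.9° from the x-axis; with |EN| = 26.0, N = (0.678, 38.9). ∠END = 50.6° gives ND at -76.5° from the x-axis; with |ND| = 22.4, D = (5.91, 17.1). ∠NDC = 113.0° gives DC at -144° from the x-axis; with |DC| = 21.2, C = (-11.1, 4.50). ∠DCQ = 58.6° gives CQ at 95.1° from the x-axis; with |CQ| = 27.0, Q = (-13.5, 31.4). Then |WQ| = |Q − W| = 34.2.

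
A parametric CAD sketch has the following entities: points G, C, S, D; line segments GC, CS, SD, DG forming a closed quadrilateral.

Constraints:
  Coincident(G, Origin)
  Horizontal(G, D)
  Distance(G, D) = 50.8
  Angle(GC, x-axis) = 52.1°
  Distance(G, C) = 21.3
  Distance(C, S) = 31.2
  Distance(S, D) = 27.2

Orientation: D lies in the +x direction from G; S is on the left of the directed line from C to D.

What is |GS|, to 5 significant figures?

50.170

Checks: |CS| = 31.20 ✓; |SD| = 27.20 ✓.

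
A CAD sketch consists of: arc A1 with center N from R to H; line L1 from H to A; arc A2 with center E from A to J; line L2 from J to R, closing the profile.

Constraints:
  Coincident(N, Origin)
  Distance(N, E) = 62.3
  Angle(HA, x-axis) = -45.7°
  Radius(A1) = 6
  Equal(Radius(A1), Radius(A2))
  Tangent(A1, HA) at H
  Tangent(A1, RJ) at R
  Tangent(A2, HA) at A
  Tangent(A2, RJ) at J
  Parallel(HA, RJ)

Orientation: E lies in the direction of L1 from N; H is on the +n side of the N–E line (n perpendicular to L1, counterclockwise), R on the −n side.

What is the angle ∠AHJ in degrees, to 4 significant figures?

10.90°

The slot axis is L1's direction at -45.7°, so u = (cos -45.7°, sin -45.7°) = (0.6984, -0.7157) and n = (−sin -45.7°, cos -45.7°) = (0.7157, 0.6984). N is at the origin and E lies 62.3 along u from N, so E = 62.3·u = (43.51, -44.59). Tangency of A1 to both parallel lines with radius 6.0 puts H and R at N ± 6.0·n: H = (4.294, 4.190), R = (-4.294, -4.190). Equal radii place A and J the same way about E: A = E + 6.0·n = (47.81, -40.40), J = E − 6.0·n = (39.22, -48.78). Then cos ∠AHJ = HA·HJ / (|HA||HJ|), giving 10.90°.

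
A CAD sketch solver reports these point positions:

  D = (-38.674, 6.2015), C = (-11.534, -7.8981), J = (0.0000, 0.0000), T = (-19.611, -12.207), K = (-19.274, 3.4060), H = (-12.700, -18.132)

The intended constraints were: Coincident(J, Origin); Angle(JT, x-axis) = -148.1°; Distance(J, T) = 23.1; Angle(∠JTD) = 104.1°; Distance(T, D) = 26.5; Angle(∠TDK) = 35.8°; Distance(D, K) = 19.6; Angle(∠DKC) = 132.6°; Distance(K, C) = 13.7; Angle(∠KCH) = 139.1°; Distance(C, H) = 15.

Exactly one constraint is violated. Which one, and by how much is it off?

Distance(C, H) = 15 — off by 4.70.

J = (0.00, 0.00) ✓; JT at -148.1° ✓; |JT| = 23.10 ✓; ∠JTD = 104.1° ✓; |TD| = 26.50 ✓; ∠TDK = 35.80° ✓; |DK| = 19.60 ✓; ∠DKC = 132.6° ✓; |KC| = 13.70 ✓; ∠KCH = 139.1° ✓; |CH| = 10.30 ✗.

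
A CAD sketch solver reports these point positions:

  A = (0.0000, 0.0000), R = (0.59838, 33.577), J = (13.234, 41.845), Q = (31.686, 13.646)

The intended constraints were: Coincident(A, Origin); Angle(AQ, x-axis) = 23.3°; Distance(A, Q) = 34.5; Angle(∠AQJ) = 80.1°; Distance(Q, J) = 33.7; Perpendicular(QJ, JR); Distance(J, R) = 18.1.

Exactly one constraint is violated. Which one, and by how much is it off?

Distance(J, R) = 18.1 — off by 3.00.

A = (0.00, 0.00) ✓; AQ at 23.30° ✓; |AQ| = 34.50 ✓; ∠AQJ = 80.10° ✓; |QJ| = 33.70 ✓; ∠(QJ, JR) = 90.00° ✓; |JR| = 15.10 ✗.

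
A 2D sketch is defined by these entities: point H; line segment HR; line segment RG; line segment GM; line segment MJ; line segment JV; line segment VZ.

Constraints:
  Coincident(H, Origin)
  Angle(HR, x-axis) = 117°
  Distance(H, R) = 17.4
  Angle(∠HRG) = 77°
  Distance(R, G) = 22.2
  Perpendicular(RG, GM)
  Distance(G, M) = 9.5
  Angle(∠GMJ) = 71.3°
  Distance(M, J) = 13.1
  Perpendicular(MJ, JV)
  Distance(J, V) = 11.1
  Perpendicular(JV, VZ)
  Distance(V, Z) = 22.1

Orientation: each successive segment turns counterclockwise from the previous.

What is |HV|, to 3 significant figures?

24.1

H is at the origin; HR runs at 117.0° with length 17.4, so R = (-7.90, 15.5). ∠HRG = 77.0° gives RG at -140° from the x-axis; with |RG| = 22.2, G = (-24.9, 1.23). The perpendicularity gives GM at right angles to RG, so GM runs at -50.0°; with |GM| = 9.5, M = (-18.8, -6.04). ∠GMJ = 71.3° gives MJ at 58.7° from the x-axis; with |MJ| = 13.1, J = (-12.0, 5.15). MJ ⟂ JV, so JV runs at 149°; with |JV| = 11.1, V = (-21.5, 10.9). Then |HV| = |V − H| = 24.1.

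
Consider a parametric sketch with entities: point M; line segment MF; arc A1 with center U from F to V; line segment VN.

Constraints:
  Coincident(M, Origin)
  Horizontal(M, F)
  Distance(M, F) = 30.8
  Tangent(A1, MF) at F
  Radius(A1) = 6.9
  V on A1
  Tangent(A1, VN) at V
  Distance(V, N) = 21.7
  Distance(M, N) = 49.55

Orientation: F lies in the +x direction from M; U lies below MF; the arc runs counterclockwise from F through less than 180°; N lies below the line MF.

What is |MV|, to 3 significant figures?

28.6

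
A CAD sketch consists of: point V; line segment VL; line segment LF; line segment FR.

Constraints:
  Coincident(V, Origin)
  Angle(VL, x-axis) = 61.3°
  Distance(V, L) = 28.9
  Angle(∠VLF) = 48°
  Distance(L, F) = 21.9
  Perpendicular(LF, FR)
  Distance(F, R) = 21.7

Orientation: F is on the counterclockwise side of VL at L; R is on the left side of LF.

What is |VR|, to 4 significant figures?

2.572

V is at the origin; VL runs at 61.3° with length 28.9, so L = 28.9·(cos 61.3°, sin 61.3°) = (13.88, 25.35). ∠VLF = 48.0°, so LF runs at 61.3° + (180° − 48.0°) = 193.3° from the x-axis; with |LF| = 21.9, F = L + 21.9·(cos 193.3°, sin 193.3°) = (-7.434, 20.31). LF is perpendicular to FR; with |FR| = 21.7 on the left of LF, R = F + 21.7·(0.2300, -0.9732) = (-2.442, -0.8065). Then |VR| = |R − V| = 2.572.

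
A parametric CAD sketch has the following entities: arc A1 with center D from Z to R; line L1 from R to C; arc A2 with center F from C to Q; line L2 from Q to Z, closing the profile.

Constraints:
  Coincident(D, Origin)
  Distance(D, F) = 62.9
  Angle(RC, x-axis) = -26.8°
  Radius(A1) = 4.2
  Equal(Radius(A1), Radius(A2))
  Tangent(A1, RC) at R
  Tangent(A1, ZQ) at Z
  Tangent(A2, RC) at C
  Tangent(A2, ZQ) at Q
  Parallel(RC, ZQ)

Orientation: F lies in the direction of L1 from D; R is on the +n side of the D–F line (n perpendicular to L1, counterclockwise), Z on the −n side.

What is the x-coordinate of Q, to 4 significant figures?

54.25

The slot axis is L1's direction at -26.8°, so u = (cos -26.8°, sin -26.8°) = (0.8926, -0.4509) and n = (−sin -26.8°, cos -26.8°) = (0.4509, 0.8926). D is at the origin and F lies 62.9 along u from D, so F = 62.9·u = (56.14, -28.36). Tangency of A1 to both parallel lines with radius 4.2 puts R and Z at D ± 4.2·n: R = (1.894, 3.749), Z = (-1.894, -3.749). Equal radii place C and Q the same way about F: C = F + 4.2·n = (58.04, -24.61), Q = F − 4.2·n = (54.25, -32.11). So Q.x = 54.25.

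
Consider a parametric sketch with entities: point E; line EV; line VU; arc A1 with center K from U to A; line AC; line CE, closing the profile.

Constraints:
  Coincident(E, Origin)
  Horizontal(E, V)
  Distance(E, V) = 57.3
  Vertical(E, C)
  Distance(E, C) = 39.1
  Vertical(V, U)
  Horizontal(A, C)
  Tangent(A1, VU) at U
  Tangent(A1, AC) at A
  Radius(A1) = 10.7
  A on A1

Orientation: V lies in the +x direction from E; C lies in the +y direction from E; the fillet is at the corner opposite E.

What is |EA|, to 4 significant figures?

60.83

E is at the origin; EV is horizontal with |EV| = 57.3 and V on the +x side, so V = (57.30, 0.000). EC is vertical with |EC| = 39.1 and C on the +y side, so C = (0.000, 39.10). The virtual corner opposite E is at (57.30, 39.10). A1 meets VU tangentially, so KU is at right angles to VU and the tangent condition forces KA to be normal to AC, with radius 10.7, so the center K sits 10.7 in from both sides at K = (46.60, 28.40). That places the tangent points at U = (57.30, 28.40) on VU and A = (46.60, 39.10) on AC. Then |EA| = |A − E| = 60.83.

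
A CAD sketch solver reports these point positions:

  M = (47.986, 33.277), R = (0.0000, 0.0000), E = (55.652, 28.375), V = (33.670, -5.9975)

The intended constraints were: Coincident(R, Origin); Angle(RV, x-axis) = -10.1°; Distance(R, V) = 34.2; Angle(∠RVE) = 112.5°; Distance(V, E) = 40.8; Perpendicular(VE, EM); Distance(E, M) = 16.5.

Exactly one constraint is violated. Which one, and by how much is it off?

Distance(E, M) = 16.5 — off by 7.40.

R = (0.00, 0.00) ✓; RV at -10.10° ✓; |RV| = 34.20 ✓; ∠RVE = 112.5° ✓; |VE| = 40.80 ✓; ∠(VE, EM) = 90.00° ✓; |EM| = 9.099 ✗.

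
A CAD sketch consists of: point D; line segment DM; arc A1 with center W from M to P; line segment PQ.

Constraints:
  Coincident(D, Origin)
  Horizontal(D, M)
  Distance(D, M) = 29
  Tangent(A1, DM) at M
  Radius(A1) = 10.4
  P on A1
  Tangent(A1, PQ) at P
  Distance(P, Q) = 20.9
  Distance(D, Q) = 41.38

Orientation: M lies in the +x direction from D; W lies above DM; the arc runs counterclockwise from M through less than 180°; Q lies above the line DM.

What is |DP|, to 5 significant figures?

40.837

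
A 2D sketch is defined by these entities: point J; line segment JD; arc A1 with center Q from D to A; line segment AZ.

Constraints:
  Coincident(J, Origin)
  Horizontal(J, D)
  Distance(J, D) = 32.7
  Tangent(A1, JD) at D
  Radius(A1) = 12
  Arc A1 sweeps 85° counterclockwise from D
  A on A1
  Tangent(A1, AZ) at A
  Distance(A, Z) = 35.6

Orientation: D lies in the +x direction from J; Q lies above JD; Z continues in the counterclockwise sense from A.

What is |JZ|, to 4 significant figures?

66.60

J is at the origin; J and D share the same y with |JD| = 32.7 and D on the +x side, so D = (32.70, 0.000). Since A1 is tangent to JD there, QD ⟂ JD, so Q = D + (0, 12) = (32.70, 12.00). On A1, D sits at bearing -90° from Q; an 85° counterclockwise sweep puts A at bearing -5°, so A = Q + 12.0·(cos -5°, sin -5°) = (44.65, 10.95). Tangency of A1 to AZ means the radius QA is perpendicular to AZ, so AZ runs along (−sin -5°, cos -5°); with |AZ| = 35.6, Z = (47.76, 46.42). Then |JZ| = |Z − J| = 66.60.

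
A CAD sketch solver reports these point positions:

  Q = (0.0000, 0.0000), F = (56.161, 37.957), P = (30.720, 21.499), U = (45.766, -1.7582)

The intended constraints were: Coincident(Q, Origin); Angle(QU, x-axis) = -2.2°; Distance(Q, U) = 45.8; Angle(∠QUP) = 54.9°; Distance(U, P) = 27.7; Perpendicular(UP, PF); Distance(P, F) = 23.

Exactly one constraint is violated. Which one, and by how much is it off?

Distance(P, F) = 23 — off by 7.30.

Q = (0.00, 0.00) ✓; QU at -2.200° ✓; |QU| = 45.80 ✓; ∠QUP = 54.90° ✓; |UP| = 27.70 ✓; ∠(UP, PF) = 90.00° ✓; |PF| = 30.30 ✗.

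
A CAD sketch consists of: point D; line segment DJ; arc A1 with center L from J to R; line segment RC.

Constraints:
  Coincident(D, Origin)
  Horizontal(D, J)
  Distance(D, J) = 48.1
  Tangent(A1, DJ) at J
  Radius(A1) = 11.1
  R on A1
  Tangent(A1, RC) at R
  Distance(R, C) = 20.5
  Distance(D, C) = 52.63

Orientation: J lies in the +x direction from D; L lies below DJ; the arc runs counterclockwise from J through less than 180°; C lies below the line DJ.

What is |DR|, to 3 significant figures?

39.4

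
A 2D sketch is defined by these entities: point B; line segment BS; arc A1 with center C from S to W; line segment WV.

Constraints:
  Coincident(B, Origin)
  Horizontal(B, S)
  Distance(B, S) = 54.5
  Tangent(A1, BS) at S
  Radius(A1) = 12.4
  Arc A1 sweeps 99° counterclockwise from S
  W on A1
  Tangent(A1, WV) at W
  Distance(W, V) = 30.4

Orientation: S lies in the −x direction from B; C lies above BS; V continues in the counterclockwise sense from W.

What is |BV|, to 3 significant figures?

64.6

On A1, S sits at bearing -90° from C; a 99° counterclockwise sweep puts W at bearing 9°, so W = C + 12.4·(cos 9°, sin 9°) = (-42.3, 14.3). Since A1 is tangent to WV there, CW ⟂ WV, so WV runs along (−sin 9°, cos 9°); with |WV| = 30.4, V = (-47.0, 44.4). Then |BV| = |V − B| = 64.6.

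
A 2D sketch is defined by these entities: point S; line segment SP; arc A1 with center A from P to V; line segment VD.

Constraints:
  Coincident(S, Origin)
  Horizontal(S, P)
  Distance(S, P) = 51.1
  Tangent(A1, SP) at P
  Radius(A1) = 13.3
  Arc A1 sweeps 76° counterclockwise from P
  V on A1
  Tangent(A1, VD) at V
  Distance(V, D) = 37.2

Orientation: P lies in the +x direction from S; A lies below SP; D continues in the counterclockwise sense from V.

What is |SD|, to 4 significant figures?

54.63

On A1, P sits at bearing 90° from A; a 76° counterclockwise sweep puts V at bearing 166°, so V = A + 13.3·(cos 166°, sin 166°) = (38.20, -10.08). The tangent condition forces AV to be normal to VD, so VD runs along (−sin 166°, cos 166°); with |VD| = 37.2, D = (29.20, -46.18). Then |SD| = |D − S| = 54.63.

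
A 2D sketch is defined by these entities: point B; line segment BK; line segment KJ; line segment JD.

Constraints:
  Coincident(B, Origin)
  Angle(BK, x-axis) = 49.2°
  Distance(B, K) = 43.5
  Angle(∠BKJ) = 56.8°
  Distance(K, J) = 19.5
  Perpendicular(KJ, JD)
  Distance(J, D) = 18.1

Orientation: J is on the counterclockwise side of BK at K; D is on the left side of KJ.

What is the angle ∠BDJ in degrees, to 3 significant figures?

167°

∠BKJ = 56.8°, so KJ runs at 49.2° + (180° − 56.8°) = 172° from the x-axis; with |KJ| = 19.5, J = K + 19.5·(cos 172°, sin 172°) = (9.10, 35.5). KJ is perpendicular to JD; with |JD| = 18.1 on the left of KJ, D = J + 18.1·(-0.132, -0.991) = (6.70, 17.6). Then cos ∠BDJ = DB·DJ / (|DB||DJ|), giving 167°.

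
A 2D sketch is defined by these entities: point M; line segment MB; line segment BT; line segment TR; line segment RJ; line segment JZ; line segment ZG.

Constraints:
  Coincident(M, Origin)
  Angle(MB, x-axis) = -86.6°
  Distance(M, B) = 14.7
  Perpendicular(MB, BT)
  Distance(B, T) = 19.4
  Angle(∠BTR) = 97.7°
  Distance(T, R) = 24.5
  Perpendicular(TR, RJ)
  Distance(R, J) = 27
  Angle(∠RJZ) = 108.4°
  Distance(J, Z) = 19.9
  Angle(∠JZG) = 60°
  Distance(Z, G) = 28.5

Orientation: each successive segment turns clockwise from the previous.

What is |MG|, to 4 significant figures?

15.84

M is at the origin; MB runs at -86.6° with length 14.7, so B = (0.8718, -14.67). MB ⟂ BT, so BT runs at -176.6°; with |BT| = 19.4, T = (-18.49, -15.82). ∠BTR = 97.7° gives TR at 101.1° from the x-axis; with |TR| = 24.5, R = (-23.21, 8.217). TR ⟂ RJ, so RJ runs at 11.10°; with |RJ| = 27.0, J = (3.284, 13.42). ∠RJZ = 108.4° gives JZ at -60.50° from the x-axis; with |JZ| = 19.9, Z = (13.08, -3.905). ∠JZG = 60.0° gives ZG at 179.5° from the x-axis; with |ZG| = 28.5, G = (-15.42, -3.656). Then |MG| = |G − M| = 15.84.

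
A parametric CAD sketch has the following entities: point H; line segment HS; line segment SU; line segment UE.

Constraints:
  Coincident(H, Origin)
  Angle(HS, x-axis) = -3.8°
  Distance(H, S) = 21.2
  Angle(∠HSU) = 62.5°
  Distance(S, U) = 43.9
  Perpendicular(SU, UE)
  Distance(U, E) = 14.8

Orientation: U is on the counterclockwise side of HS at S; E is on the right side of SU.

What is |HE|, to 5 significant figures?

47.883

H is at the origin; HS runs at -3.8° with length 21.2, so S = 21.2·(cos -3.8°, sin -3.8°) = (21.153, -1.4050). ∠HSU = 62.5°, so SU runs at -3.8° + (180° − 62.5°) = 113.70° from the x-axis; with |SU| = 43.9, U = S + 43.9·(cos 113.70°, sin 113.70°) = (3.5079, 38.793). The perpendicularity gives UE at right angles to SU; with |UE| = 14.8 on the right of SU, E = U + 14.8·(0.91566, 0.40195) = (17.060, 44.741). Then |HE| = |E − H| = 47.883.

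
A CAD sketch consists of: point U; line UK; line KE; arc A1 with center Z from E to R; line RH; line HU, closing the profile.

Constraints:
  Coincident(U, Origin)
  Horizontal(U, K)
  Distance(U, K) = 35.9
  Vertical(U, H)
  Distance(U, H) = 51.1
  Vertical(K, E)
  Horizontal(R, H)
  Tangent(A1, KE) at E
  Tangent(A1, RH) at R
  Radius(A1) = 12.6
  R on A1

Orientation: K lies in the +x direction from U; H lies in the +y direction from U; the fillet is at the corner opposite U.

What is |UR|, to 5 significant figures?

56.161

U is at the origin; UK is horizontal with |UK| = 35.9 and K on the +x side, so K = (35.900, 0.0000). U and H share the same x with |UH| = 51.1 and H on the +y side, so H = (0.0000, 51.100). The virtual corner opposite U is at (35.900, 51.100). Since A1 is tangent to KE there, ZE ⟂ KE and A1 meets RH tangentially, so ZR is at right angles to RH, with radius 12.6, so the center Z sits 12.6 in from both sides at Z = (23.300, 38.500). That places the tangent points at E = (35.900, 38.500) on KE and R = (23.300, 51.100) on RH. Then |UR| = |R − U| = 56.161.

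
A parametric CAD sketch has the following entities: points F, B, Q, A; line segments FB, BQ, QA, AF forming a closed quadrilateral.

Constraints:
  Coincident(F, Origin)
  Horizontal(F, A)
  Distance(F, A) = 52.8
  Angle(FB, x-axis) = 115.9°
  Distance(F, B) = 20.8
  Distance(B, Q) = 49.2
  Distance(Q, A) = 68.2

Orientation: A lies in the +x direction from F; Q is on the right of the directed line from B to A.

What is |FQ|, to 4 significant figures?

31.57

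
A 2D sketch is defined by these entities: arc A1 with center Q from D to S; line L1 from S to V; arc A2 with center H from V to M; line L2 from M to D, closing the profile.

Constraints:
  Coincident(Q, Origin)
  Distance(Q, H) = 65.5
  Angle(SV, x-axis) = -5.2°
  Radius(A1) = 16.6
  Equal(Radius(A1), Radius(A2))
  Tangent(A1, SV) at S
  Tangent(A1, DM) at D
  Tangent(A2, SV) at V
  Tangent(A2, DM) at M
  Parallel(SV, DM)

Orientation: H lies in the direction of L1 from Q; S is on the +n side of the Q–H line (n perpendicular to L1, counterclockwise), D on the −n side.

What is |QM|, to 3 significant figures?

67.6

The slot axis is L1's direction at -5.2°, so u = (cos -5.2°, sin -5.2°) = (0.996, -0.0906) and n = (−sin -5.2°, cos -5.2°) = (0.0906, 0.996). Q is at the origin and H lies 65.5 along u from Q, so H = 65.5·u = (65.2, -5.94). Tangency of A1 to both parallel lines with radius 16.6 puts S and D at Q ± 16.6·n: S = (1.50, 16.5), D = (-1.50, -16.5). Equal radii place V and M the same way about H: V = H + 16.6·n = (66.7, 10.6), M = H − 16.6·n = (63.7, -22.5). Then |QM| = |M − Q| = 67.6.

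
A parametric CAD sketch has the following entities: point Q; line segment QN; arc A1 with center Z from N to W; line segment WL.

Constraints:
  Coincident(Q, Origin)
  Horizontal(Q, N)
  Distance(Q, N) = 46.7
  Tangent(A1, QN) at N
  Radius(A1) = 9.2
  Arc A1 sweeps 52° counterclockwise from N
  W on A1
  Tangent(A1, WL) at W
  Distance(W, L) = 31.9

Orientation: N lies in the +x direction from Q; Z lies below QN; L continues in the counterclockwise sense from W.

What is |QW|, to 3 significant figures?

39.6

A1 meets QN tangentially, so ZN is at right angles to QN, so Z = N + (0, -9.2) = (46.7, -9.20). On A1, N sits at bearing 90° from Z; a 52° counterclockwise sweep puts W at bearing 142°, so W = Z + 9.2·(cos 142°, sin 142°) = (39.5, -3.54). Then |QW| = |W − Q| = 39.6.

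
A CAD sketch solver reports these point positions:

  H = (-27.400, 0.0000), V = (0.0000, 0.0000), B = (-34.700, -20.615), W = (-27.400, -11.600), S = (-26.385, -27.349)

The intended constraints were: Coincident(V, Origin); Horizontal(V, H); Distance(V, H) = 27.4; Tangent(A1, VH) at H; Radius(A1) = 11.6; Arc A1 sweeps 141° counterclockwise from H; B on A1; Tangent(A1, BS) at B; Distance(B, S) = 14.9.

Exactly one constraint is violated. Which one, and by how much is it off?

Distance(B, S) = 14.9 — off by 4.20.

V = (0.00, 0.00) ✓; V.y = 0.00, H.y = 0.00 ✓; |VH| = 27.40 ✓; ∠(WH, HV) = 90.00° ✓; |WH| = 11.60 ✓; bearing(W→B) − bearing(W→H) = 141.0° ✓; |WB| = 11.60 ✓; ∠(WB, BS) = 90.00° ✓; |BS| = 10.70 ✗.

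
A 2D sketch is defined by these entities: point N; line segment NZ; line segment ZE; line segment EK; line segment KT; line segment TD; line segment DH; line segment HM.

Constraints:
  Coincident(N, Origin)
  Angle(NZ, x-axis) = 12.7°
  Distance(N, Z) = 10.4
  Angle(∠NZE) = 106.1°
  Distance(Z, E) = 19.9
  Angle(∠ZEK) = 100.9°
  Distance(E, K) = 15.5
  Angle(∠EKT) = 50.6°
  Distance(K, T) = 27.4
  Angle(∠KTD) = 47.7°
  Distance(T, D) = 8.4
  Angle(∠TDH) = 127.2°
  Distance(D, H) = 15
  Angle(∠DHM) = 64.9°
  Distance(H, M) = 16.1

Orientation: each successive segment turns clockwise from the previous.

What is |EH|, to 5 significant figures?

7.7184

N is at the origin; NZ runs at 12.7° with length 10.4, so Z = (10.146, 2.2864). ∠NZE = 106.1° gives ZE at -61.200° from the x-axis; with |ZE| = 19.9, E = (19.732, -15.152). ∠ZEK = 100.9° gives EK at -140.30° from the x-axis; with |EK| = 15.5, K = (7.8068, -25.053). ∠EKT = 50.6° gives KT at 90.300° from the x-axis; with |KT| = 27.4, T = (7.6633, 2.3466). ∠KTD = 47.7° gives TD at -42.000° from the x-axis; with |TD| = 8.4, D = (13.906, -3.2741). ∠TDH = 127.2° gives DH at -94.800° from the x-axis; with |DH| = 15.0, H = (12.651, -18.221). Then |EH| = |H − E| = 7.7184.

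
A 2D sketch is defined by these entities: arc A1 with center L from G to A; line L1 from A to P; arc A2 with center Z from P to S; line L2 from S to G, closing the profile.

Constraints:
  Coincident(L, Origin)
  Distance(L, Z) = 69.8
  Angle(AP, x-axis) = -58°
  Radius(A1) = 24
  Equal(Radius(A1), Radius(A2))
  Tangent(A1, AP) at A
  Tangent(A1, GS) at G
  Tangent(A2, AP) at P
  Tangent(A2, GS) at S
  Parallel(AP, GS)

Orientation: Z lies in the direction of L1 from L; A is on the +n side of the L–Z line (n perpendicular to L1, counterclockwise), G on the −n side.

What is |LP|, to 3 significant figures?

73.8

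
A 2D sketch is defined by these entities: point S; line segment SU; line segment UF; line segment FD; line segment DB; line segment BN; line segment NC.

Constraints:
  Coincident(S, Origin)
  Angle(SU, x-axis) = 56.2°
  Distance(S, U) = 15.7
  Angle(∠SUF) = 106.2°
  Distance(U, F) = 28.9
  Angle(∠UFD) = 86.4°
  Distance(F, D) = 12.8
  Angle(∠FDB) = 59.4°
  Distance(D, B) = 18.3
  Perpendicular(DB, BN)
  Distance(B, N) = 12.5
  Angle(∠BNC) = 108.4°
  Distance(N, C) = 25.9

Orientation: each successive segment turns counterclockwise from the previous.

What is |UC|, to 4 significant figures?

44.92

S is at the origin; SU runs at 56.2° with length 15.7, so U = (8.734, 13.05). ∠SUF = 106.2° gives UF at 130.0° from the x-axis; with |UF| = 28.9, F = (-9.843, 35.19). ∠UFD = 86.4° gives FD at -136.4° from the x-axis; with |FD| = 12.8, D = (-19.11, 26.36). ∠FDB = 59.4° gives DB at -15.80° from the x-axis; with |DB| = 18.3, B = (-1.504, 21.38). The perpendicularity gives BN at right angles to DB, so BN runs at 74.20°; with |BN| = 12.5, N = (1.900, 33.40). ∠BNC = 108.4° gives NC at 145.8° from the x-axis; with |NC| = 25.9, C = (-19.52, 47.96). Then |UC| = |C − U| = 44.92.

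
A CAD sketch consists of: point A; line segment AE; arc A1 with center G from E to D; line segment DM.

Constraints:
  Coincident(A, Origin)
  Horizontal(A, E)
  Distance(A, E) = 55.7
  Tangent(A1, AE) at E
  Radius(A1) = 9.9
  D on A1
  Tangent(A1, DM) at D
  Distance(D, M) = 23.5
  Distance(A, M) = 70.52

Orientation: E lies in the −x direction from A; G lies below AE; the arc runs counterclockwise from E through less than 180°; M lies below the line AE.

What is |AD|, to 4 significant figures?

66.47

A is at the origin; A and E share the same y with |AE| = 55.7 and E on the −x side, so E = (-55.70, 0.000). Tangency of A1 to AE means the radius GE is perpendicular to AE, so G = E + (0, -9.9) = (-55.70, -9.900). Since GD ⟂ DM (tangency), |GM| = √(9.9² + 23.5²) = 25.50 regardless of where D sits on A1. So M lies on both circle(A, 70.52) and circle(G, 25.50); the below-AE intersection is M = (-61.36, -34.77). D is the foot of the tangent from M: D = (-65.45, -11.62).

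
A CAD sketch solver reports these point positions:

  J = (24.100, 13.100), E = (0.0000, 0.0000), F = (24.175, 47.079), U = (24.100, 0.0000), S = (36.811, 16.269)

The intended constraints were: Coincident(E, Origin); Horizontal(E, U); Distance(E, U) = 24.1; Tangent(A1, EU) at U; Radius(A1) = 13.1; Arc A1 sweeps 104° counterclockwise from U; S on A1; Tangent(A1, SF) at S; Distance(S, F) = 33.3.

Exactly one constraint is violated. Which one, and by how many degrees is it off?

Tangent(A1, SF) at S — off by 8.30°.

E = (0.00, 0.00) ✓; E.y = 0.00, U.y = 0.00 ✓; |EU| = 24.10 ✓; ∠(JU, UE) = 90.00° ✓; |JU| = 13.10 ✓; bearing(J→S) − bearing(J→U) = 104.0° ✓; |JS| = 13.10 ✓; ∠(JS, SF) = 81.70° ✗; |SF| = 33.30 ✓.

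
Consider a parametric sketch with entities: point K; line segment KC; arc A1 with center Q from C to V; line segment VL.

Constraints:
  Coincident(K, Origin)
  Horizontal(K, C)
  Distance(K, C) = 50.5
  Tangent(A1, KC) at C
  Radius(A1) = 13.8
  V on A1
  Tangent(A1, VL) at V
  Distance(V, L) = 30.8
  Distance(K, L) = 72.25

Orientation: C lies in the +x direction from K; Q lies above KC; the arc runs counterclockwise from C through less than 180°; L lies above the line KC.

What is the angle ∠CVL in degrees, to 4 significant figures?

126.4°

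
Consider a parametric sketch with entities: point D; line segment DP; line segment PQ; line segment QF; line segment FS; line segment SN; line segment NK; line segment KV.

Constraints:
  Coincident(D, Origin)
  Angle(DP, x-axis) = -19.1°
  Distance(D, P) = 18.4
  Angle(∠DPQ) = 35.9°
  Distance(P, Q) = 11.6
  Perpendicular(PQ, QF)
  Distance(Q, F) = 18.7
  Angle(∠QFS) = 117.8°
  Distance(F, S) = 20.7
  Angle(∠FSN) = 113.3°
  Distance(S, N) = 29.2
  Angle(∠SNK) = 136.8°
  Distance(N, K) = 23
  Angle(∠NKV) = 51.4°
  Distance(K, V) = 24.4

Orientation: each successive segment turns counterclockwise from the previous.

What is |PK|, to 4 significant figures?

35.01

D is at the origin; DP runs at -19.1° with length 18.4, so P = (17.39, -6.021). ∠DPQ = 35.9° gives PQ at 125.0° from the x-axis; with |PQ| = 11.6, Q = (10.73, 3.481). PQ ⟂ QF, so QF runs at -145.0°; with |QF| = 18.7, F = (-4.585, -7.245). ∠QFS = 117.8° gives FS at -82.80° from the x-axis; with |FS| = 20.7, S = (-1.990, -27.78). ∠FSN = 113.3° gives SN at -16.10° from the x-axis; with |SN| = 29.2, N = (26.06, -35.88). ∠SNK = 136.8° gives NK at 27.10° from the x-axis; with |NK| = 23.0, K = (46.54, -25.40). Then |PK| = |K − P| = 35.01.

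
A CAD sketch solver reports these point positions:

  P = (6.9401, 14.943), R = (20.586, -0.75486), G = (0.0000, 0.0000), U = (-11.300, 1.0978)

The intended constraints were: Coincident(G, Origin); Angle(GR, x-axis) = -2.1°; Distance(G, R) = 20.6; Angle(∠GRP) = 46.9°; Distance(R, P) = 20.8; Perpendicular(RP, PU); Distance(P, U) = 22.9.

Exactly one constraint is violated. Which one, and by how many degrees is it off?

Perpendicular(RP, PU) — off by 3.80°.

G = (0.00, 0.00) ✓; GR at -2.100° ✓; |GR| = 20.60 ✓; ∠GRP = 46.90° ✓; |RP| = 20.80 ✓; ∠(RP, PU) = 86.20° ✗; |PU| = 22.90 ✓.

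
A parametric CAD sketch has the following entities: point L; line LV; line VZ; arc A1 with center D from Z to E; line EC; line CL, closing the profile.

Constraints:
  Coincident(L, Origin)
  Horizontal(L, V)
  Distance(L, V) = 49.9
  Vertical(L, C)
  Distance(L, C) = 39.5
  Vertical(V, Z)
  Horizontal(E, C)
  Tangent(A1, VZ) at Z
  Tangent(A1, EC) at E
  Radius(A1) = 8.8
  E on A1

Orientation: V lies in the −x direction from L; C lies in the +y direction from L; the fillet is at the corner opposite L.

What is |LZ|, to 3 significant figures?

58.6

The virtual corner opposite L is at (-49.9, 39.5). The tangent condition forces DZ to be normal to VZ and A1 meets EC tangentially, so DE is at right angles to EC, with radius 8.8, so the center D sits 8.8 in from both sides at D = (-41.1, 30.7). That places the tangent points at Z = (-49.9, 30.7) on VZ and E = (-41.1, 39.5) on EC. Then |LZ| = |Z − L| = 58.6.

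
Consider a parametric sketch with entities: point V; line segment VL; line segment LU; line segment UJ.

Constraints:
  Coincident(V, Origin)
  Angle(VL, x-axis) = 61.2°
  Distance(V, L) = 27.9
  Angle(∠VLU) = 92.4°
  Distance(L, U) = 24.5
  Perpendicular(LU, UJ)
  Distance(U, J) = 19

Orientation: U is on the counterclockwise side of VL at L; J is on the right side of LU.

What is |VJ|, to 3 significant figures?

53.4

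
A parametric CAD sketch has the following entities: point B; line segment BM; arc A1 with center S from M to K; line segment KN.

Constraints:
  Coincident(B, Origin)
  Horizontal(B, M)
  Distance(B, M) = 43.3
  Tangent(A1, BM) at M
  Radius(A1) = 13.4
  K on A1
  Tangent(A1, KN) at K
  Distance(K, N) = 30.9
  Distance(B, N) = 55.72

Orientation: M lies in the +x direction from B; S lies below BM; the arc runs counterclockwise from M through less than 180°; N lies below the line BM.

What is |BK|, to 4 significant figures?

33.27

B is at the origin; BM is horizontal with |BM| = 43.3 and M on the +x side, so M = (43.30, 0.000). Since A1 is tangent to BM there, SM ⟂ BM, so S = M + (0, -13.4) = (43.30, -13.40). Since SK ⟂ KN (tangency), |SN| = √(13.4² + 30.9²) = 33.68 regardless of where K sits on A1. So N lies on both circle(B, 55.72) and circle(S, 33.68); the below-BM intersection is N = (32.46, -45.29). K is the foot of the tangent from N: K = (29.94, -14.49).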